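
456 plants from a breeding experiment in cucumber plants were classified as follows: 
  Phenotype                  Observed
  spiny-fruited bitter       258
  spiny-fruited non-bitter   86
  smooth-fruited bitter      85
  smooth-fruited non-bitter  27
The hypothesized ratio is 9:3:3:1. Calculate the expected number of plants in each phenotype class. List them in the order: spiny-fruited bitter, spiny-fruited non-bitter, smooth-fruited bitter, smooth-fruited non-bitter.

Expected counts for N = 456 under a 9:3:3:1 ratio (total parts = 16):
  spiny-fruited bitter: 456 × 9/16 = 256.5
  spiny-fruited non-bitter: 456 × 3/16 = 85.5
  smooth-fruited bitter: 456 × 3/16 = 85.5
  smooth-fruited non-bitter: 456 × 1/16 = 28.5

256.5, 85.5, 85.5, 28.5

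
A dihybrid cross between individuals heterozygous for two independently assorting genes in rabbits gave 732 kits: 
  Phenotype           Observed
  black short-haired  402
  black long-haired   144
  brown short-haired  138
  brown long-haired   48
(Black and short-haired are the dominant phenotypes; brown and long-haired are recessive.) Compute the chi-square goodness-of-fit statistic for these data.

A dihybrid F₂ with independent assortment and complete dominance at both loci gives a 9:3:3:1 phenotypic ratio.
The 9:3:3:1 ratio has 16 parts, so with N = 732 the expected counts are:
  black short-haired: 732 × 9/16 = 411.75
  black long-haired: 732 × 3/16 = 137.25
  brown short-haired: 732 × 3/16 = 137.25
  brown long-haired: 732 × 1/16 = 45.75
χ² = Σ (O − E)² / E
  black short-haired: (402 − 411.75)² / 411.75 = 0.2309
  black long-haired: (144 − 137.25)² / 137.25 = 0.3320
  brown short-haired: (138 − 137.25)² / 137.25 = 0.0041
  brown long-haired: (48 − 45.75)² / 45.75 = 0.1107
χ² = 0.2309 + 0.3320 + 0.0041 + 0.1107 = 0.6777 ≈ 0.678

0.678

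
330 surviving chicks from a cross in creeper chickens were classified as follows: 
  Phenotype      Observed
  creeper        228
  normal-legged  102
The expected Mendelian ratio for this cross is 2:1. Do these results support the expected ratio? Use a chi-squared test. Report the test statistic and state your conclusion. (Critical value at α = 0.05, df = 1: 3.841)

Expected counts for N = 330 under a 2:1 ratio (total parts = 3):
  creeper: 330 × 2/3 = 220
  normal-legged: 330 × 1/3 = 110
χ² = Σ (O − E)² / E
  creeper: (228 − 220)² / 220 = 0.2909
  normal-legged: (102 − 110)² / 110 = 0.5818
χ² = 0.2909 + 0.5818 = 0.8727 ≈ 0.873
Degrees of freedom = 2 − 1 = 1; critical value at α = 0.05 is 3.841.
Since 0.873 < 3.841, we fail to reject the null hypothesis — the data are consistent with the 2:1 ratio.

0.873; consistent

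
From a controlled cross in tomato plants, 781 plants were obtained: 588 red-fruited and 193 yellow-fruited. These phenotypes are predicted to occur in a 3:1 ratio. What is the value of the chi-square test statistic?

Total ratio parts = 4. Expected numbers out of 781:
  red-fruited: 781 × 3/4 = 585.75
  yellow-fruited: 781 × 1/4 = 195.25
χ² = Σ (O − E)² / E
  red-fruited: (588 − 585.75)² / 585.75 = 0.0086
  yellow-fruited: (193 − 195.25)² / 195.25 = 0.0259
χ² = 0.0086 + 0.0259 = 0.0345 ≈ 0.035

0.035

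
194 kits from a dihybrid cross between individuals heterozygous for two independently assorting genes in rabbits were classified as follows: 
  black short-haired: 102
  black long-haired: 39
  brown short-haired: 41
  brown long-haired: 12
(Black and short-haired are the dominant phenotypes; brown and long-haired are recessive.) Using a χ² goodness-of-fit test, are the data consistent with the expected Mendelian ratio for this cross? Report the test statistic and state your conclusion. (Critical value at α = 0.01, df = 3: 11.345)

A dihybrid F₂ with independent assortment and complete dominance at both loci gives a 9:3:3:1 phenotypic ratio.
Expected counts for N = 194 under a 9:3:3:1 ratio (total parts = 16):
  black short-haired: 194 × 9/16 = 109.125
  black long-haired: 194 × 3/16 = 36.375
  brown short-haired: 194 × 3/16 = 36.375
  brown long-haired: 194 × 1/16 = 12.125
χ² = Σ (O − E)² / E
  black short-haired: (102 − 109.125)² / 109.125 = 0.4652
  black long-haired: (39 − 36.375)² / 36.375 = 0.1894
  brown short-haired: (41 − 36.375)² / 36.375 = 0.5881
  brown long-haired: (12 − 12.125)² / 12.125 = 0.0013
χ² = 0.4652 + 0.1894 + 0.5881 + 0.0013 = 1.244
Degrees of freedom = 4 − 1 = 3; critical value at α = 0.01 is 11.345.
Since 1.244 < 11.345, we fail to reject the null hypothesis — the data are consistent with the 9:3:3:1 ratio.

1.244; consistent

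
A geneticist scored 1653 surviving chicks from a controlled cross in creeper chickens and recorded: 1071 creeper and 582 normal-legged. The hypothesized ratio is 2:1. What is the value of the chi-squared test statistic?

2.616

Under the 2:1 hypothesis (Σ ratio = 3, N = 1653):
  creeper: 1653 × 2/3 = 1102
  normal-legged: 1653 × 1/3 = 551
χ² = Σ (O − E)² / E
  creeper: (1071 − 1102)² / 1102 = 0.8721
  normal-legged: (582 − 551)² / 551 = 1.7441
χ² = 0.8721 + 1.7441 = 2.6162 ≈ 2.616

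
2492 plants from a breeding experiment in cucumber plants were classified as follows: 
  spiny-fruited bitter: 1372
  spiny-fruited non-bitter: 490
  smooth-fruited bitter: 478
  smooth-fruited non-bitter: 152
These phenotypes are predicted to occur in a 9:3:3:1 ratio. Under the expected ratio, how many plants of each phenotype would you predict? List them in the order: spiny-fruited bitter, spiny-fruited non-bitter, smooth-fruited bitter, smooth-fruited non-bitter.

1401.75, 467.25, 467.25, 155.75

Total ratio parts = 16. Expected numbers out of 2492:
  spiny-fruited bitter: 2492 × 9/16 = 1401.75
  spiny-fruited non-bitter: 2492 × 3/16 = 467.25
  smooth-fruited bitter: 2492 × 3/16 = 467.25
  smooth-fruited non-bitter: 2492 × 1/16 = 155.75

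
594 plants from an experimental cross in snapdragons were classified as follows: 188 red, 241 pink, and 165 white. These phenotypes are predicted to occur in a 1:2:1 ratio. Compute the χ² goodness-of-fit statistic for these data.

22.899

Expected counts for N = 594 under a 1:2:1 ratio (total parts = 4):
  red: 594 × 1/4 = 148.5
  pink: 594 × 2/4 = 297
  white: 594 × 1/4 = 148.5
χ² = Σ (O − E)² / E
  red: (188 − 148.5)² / 148.5 = 10.5067
  pink: (241 − 297)² / 297 = 10.5589
  white: (165 − 148.5)² / 148.5 = 1.8333
χ² = 10.5067 + 10.5589 + 1.8333 = 22.8989 ≈ 22.899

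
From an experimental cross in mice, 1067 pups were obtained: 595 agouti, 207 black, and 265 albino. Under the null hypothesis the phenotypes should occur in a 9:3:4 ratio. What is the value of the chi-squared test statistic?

0.297

Total ratio parts = 16. Expected numbers out of 1067:
  agouti: 1067 × 9/16 = 600.1875
  black: 1067 × 3/16 = 200.0625
  albino: 1067 × 4/16 = 266.75
χ² = Σ (O − E)² / E
  agouti: (595 − 600.1875)² / 600.1875 = 0.0448
  black: (207 − 200.0625)² / 200.0625 = 0.2406
  albino: (265 − 266.75)² / 266.75 = 0.0115
χ² = 0.0448 + 0.2406 + 0.0115 = 0.2969 ≈ 0.297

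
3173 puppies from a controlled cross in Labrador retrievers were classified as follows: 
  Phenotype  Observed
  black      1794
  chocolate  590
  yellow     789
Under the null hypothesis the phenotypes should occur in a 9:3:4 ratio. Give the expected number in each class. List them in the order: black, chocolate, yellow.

The 9:3:4 ratio has 16 parts, so with N = 3173 the expected counts are:
  black: 3173 × 9/16 = 1784.8125
  chocolate: 3173 × 3/16 = 594.9375
  yellow: 3173 × 4/16 = 793.25

1784.8125, 594.9375, 793.25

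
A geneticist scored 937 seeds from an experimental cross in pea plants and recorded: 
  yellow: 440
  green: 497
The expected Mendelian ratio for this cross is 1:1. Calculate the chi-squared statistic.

Under the 1:1 hypothesis (Σ ratio = 2, N = 937):
  yellow: 937 × 1/2 = 468.5
  green: 937 × 1/2 = 468.5
χ² = Σ (O − E)² / E
  yellow: (440 − 468.5)² / 468.5 = 1.7337
  green: (497 − 468.5)² / 468.5 = 1.7337
χ² = 1.7337 + 1.7337 = 3.4674 ≈ 3.467

3.467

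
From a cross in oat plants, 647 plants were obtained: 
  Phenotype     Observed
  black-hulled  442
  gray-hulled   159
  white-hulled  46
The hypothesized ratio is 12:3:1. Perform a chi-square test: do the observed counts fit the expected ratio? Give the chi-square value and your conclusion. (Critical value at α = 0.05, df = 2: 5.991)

16.328; not consistent

Total ratio parts = 16. Expected numbers out of 647:
  black-hulled: 647 × 12/16 = 485.25
  gray-hulled: 647 × 3/16 = 121.3125
  white-hulled: 647 × 1/16 = 40.4375
χ² = Σ (O − E)² / E
  black-hulled: (442 − 485.25)² / 485.25 = 3.8548
  gray-hulled: (159 − 121.3125)² / 121.3125 = 11.7082
  white-hulled: (46 − 40.4375)² / 40.4375 = 0.7652
χ² = 3.8548 + 11.7082 + 0.7652 = 16.3282 ≈ 16.328
Degrees of freedom = 3 − 1 = 2; critical value at α = 0.05 is 5.991.
Since 16.328 > 5.991, we reject the null hypothesis — the data do not fit the 12:3:1 ratio.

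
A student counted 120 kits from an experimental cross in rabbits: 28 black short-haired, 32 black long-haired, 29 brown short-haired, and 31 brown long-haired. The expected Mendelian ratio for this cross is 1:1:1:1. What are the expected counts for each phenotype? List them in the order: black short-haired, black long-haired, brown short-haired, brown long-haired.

Total ratio parts = 4. Expected numbers out of 120:
  black short-haired: 120 × 1/4 = 30
  black long-haired: 120 × 1/4 = 30
  brown short-haired: 120 × 1/4 = 30
  brown long-haired: 120 × 1/4 = 30

30, 30, 30, 30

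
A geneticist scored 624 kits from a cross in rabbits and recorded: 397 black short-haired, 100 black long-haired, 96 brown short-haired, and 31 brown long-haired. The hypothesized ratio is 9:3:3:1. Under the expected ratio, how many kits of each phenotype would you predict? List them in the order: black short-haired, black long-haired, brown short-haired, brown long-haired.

Expected counts for N = 624 under a 9:3:3:1 ratio (total parts = 16):
  black short-haired: 624 × 9/16 = 351
  black long-haired: 624 × 3/16 = 117
  brown short-haired: 624 × 3/16 = 117
  brown long-haired: 624 × 1/16 = 39

351, 117, 117, 39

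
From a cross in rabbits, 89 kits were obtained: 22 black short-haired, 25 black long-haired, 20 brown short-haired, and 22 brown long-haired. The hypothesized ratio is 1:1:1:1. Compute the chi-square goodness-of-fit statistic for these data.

Under the 1:1:1:1 hypothesis (Σ ratio = 4, N = 89):
  black short-haired: 89 × 1/4 = 22.25
  black long-haired: 89 × 1/4 = 22.25
  brown short-haired: 89 × 1/4 = 22.25
  brown long-haired: 89 × 1/4 = 22.25
χ² = Σ (O − E)² / E
  black short-haired: (22 − 22.25)² / 22.25 = 0.0028
  black long-haired: (25 − 22.25)² / 22.25 = 0.3399
  brown short-haired: (20 − 22.25)² / 22.25 = 0.2275
  brown long-haired: (22 − 22.25)² / 22.25 = 0.0028
χ² = 0.0028 + 0.3399 + 0.2275 + 0.0028 = 0.573

0.573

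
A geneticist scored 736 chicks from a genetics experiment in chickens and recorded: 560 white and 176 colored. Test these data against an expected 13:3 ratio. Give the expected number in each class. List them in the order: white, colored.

598, 138

Under the 13:3 hypothesis (Σ ratio = 16, N = 736):
  white: 736 × 13/16 = 598
  colored: 736 × 3/16 = 138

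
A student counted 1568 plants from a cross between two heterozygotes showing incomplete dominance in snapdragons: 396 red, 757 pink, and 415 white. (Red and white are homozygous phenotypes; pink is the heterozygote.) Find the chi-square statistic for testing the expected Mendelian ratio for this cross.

With incomplete dominance, a heterozygote × heterozygote cross gives a 1:2:1 phenotypic ratio.
Under the 1:2:1 hypothesis (Σ ratio = 4, N = 1568):
  red: 1568 × 1/4 = 392
  pink: 1568 × 2/4 = 784
  white: 1568 × 1/4 = 392
χ² = Σ (O − E)² / E
  red: (396 − 392)² / 392 = 0.0408
  pink: (757 − 784)² / 784 = 0.9298
  white: (415 − 392)² / 392 = 1.3495
χ² = 0.0408 + 0.9298 + 1.3495 = 2.3201 ≈ 2.320

2.320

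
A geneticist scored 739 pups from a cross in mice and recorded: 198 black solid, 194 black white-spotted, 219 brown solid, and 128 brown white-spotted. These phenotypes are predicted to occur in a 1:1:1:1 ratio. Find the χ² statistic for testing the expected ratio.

The 1:1:1:1 ratio has 4 parts, so with N = 739 the expected counts are:
  black solid: 739 × 1/4 = 184.75
  black white-spotted: 739 × 1/4 = 184.75
  brown solid: 739 × 1/4 = 184.75
  brown white-spotted: 739 × 1/4 = 184.75
χ² = Σ (O − E)² / E
  black solid: (198 − 184.75)² / 184.75 = 0.9503
  black white-spotted: (194 − 184.75)² / 184.75 = 0.4631
  brown solid: (219 − 184.75)² / 184.75 = 6.3495
  brown white-spotted: (128 − 184.75)² / 184.75 = 17.4320
χ² = 0.9503 + 0.4631 + 6.3495 + 17.4320 = 25.1949 ≈ 25.195

25.195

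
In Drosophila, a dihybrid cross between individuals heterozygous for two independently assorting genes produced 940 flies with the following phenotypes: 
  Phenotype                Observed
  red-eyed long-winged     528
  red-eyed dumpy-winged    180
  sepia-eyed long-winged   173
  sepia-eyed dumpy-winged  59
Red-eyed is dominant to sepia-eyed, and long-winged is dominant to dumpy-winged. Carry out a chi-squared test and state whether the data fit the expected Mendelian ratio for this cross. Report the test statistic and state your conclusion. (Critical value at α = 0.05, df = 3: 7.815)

A dihybrid F₂ with independent assortment and complete dominance at both loci gives a 9:3:3:1 phenotypic ratio.
Total ratio parts = 16. Expected numbers out of 940:
  red-eyed long-winged: 940 × 9/16 = 528.75
  red-eyed dumpy-winged: 940 × 3/16 = 176.25
  sepia-eyed long-winged: 940 × 3/16 = 176.25
  sepia-eyed dumpy-winged: 940 × 1/16 = 58.75
χ² = Σ (O − E)² / E
  red-eyed long-winged: (528 − 528.75)² / 528.75 = 0.0011
  red-eyed dumpy-winged: (180 − 176.25)² / 176.25 = 0.0798
  sepia-eyed long-winged: (173 − 176.25)² / 176.25 = 0.0599
  sepia-eyed dumpy-winged: (59 − 58.75)² / 58.75 = 0.0011
χ² = 0.0011 + 0.0798 + 0.0599 + 0.0011 = 0.1419 ≈ 0.142
Degrees of freedom = 4 − 1 = 3; critical value at α = 0.05 is 7.815.
Since 0.142 < 7.815, we fail to reject the null hypothesis — the data are consistent with the 9:3:3:1 ratio.

0.142; consistent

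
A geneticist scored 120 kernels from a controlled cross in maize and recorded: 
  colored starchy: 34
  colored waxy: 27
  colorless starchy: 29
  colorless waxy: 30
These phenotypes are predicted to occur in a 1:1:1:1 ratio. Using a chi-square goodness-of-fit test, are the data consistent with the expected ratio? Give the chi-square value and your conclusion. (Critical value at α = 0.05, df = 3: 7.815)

The 1:1:1:1 ratio has 4 parts, so with N = 120 the expected counts are:
  colored starchy: 120 × 1/4 = 30
  colored waxy: 120 × 1/4 = 30
  colorless starchy: 120 × 1/4 = 30
  colorless waxy: 120 × 1/4 = 30
χ² = Σ (O − E)² / E
  colored starchy: (34 − 30)² / 30 = 0.5333
  colored waxy: (27 − 30)² / 30 = 0.3000
  colorless starchy: (29 − 30)² / 30 = 0.0333
  colorless waxy: (30 − 30)² / 30 = 0.0000
χ² = 0.5333 + 0.3000 + 0.0333 + 0.0000 = 0.8666 ≈ 0.867
Degrees of freedom = 4 − 1 = 3; critical value at α = 0.05 is 7.815.
Since 0.867 < 7.815, we fail to reject the null hypothesis — the data are consistent with the 1:1:1:1 ratio.

0.867; consistent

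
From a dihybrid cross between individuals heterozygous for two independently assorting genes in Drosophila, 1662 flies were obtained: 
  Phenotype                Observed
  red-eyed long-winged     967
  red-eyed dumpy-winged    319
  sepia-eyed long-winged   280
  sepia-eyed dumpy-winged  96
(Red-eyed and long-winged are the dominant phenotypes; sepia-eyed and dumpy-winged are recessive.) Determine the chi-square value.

A dihybrid F₂ with independent assortment and complete dominance at both loci gives a 9:3:3:1 phenotypic ratio.
Expected counts for N = 1662 under a 9:3:3:1 ratio (total parts = 16):
  red-eyed long-winged: 1662 × 9/16 = 934.875
  red-eyed dumpy-winged: 1662 × 3/16 = 311.625
  sepia-eyed long-winged: 1662 × 3/16 = 311.625
  sepia-eyed dumpy-winged: 1662 × 1/16 = 103.875
χ² = Σ (O − E)² / E
  red-eyed long-winged: (967 − 934.875)² / 934.875 = 1.1039
  red-eyed dumpy-winged: (319 − 311.625)² / 311.625 = 0.1745
  sepia-eyed long-winged: (280 − 311.625)² / 311.625 = 3.2094
  sepia-eyed dumpy-winged: (96 − 103.875)² / 103.875 = 0.5970
χ² = 1.1039 + 0.1745 + 3.2094 + 0.5970 = 5.0848 ≈ 5.085

5.085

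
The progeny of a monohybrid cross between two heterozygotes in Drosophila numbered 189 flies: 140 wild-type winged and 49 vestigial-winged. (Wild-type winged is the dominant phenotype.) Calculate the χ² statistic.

For a monohybrid cross between heterozygotes with complete dominance, the expected phenotypic ratio is 3:1.
Expected counts for N = 189 under a 3:1 ratio (total parts = 4):
  wild-type winged: 189 × 3/4 = 141.75
  vestigial-winged: 189 × 1/4 = 47.25
χ² = Σ (O − E)² / E
  wild-type winged: (140 − 141.75)² / 141.75 = 0.0216
  vestigial-winged: (49 − 47.25)² / 47.25 = 0.0648
χ² = 0.0216 + 0.0648 = 0.0864 ≈ 0.086

0.086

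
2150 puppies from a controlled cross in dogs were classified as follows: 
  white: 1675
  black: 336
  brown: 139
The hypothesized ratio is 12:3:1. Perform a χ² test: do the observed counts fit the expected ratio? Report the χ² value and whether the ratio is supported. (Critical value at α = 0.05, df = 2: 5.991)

Total ratio parts = 16. Expected numbers out of 2150:
  white: 2150 × 12/16 = 1612.5
  black: 2150 × 3/16 = 403.125
  brown: 2150 × 1/16 = 134.375
χ² = Σ (O − E)² / E
  white: (1675 − 1612.5)² / 1612.5 = 2.4225
  black: (336 − 403.125)² / 403.125 = 11.1771
  brown: (139 − 134.375)² / 134.375 = 0.1592
χ² = 2.4225 + 11.1771 + 0.1592 = 13.7588 ≈ 13.759
Degrees of freedom = 3 − 1 = 2; critical value at α = 0.05 is 5.991.
Since 13.759 > 5.991, we reject the null hypothesis — the data do not fit the 12:3:1 ratio.

13.759; not consistent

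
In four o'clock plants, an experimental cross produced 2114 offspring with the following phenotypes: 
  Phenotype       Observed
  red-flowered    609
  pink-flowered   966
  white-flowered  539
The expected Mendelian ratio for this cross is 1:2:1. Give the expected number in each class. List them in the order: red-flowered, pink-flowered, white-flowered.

528.5, 1057, 528.5

The 1:2:1 ratio has 4 parts, so with N = 2114 the expected counts are:
  red-flowered: 2114 × 1/4 = 528.5
  pink-flowered: 2114 × 2/4 = 1057
  white-flowered: 2114 × 1/4 = 528.5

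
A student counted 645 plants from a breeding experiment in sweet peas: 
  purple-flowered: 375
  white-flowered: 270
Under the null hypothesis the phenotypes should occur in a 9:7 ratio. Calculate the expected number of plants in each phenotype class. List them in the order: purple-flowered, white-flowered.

The 9:7 ratio has 16 parts, so with N = 645 the expected counts are:
  purple-flowered: 645 × 9/16 = 362.8125
  white-flowered: 645 × 7/16 = 282.1875

362.8125, 282.1875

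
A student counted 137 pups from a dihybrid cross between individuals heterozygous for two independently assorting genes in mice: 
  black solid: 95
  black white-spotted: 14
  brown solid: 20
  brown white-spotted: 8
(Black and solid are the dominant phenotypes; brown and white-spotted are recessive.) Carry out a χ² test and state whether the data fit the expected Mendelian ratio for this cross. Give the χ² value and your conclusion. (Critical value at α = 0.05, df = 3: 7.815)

A dihybrid F₂ with independent assortment and complete dominance at both loci gives a 9:3:3:1 phenotypic ratio.
Total ratio parts = 16. Expected numbers out of 137:
  black solid: 137 × 9/16 = 77.0625
  black white-spotted: 137 × 3/16 = 25.6875
  brown solid: 137 × 3/16 = 25.6875
  brown white-spotted: 137 × 1/16 = 8.5625
χ² = Σ (O − E)² / E
  black solid: (95 − 77.0625)² / 77.0625 = 4.1752
  black white-spotted: (14 − 25.6875)² / 25.6875 = 5.3177
  brown solid: (20 − 25.6875)² / 25.6875 = 1.2593
  brown white-spotted: (8 − 8.5625)² / 8.5625 = 0.0370
χ² = 4.1752 + 5.3177 + 1.2593 + 0.0370 = 10.7892 ≈ 10.789
Degrees of freedom = 4 − 1 = 3; critical value at α = 0.05 is 7.815.
Since 10.789 > 7.815, we reject the null hypothesis — the data do not fit the 9:3:3:1 ratio.

10.789; not consistent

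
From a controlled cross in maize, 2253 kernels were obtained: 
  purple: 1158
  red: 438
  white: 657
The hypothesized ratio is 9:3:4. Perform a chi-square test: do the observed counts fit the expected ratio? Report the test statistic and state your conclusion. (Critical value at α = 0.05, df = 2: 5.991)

25.606; not consistent

Expected counts for N = 2253 under a 9:3:4 ratio (total parts = 16):
  purple: 2253 × 9/16 = 1267.3125
  red: 2253 × 3/16 = 422.4375
  white: 2253 × 4/16 = 563.25
χ² = Σ (O − E)² / E
  purple: (1158 − 1267.3125)² / 1267.3125 = 9.4288
  red: (438 − 422.4375)² / 422.4375 = 0.5733
  white: (657 − 563.25)² / 563.25 = 15.6042
χ² = 9.4288 + 0.5733 + 15.6042 = 25.6063 ≈ 25.606
Degrees of freedom = 3 − 1 = 2; critical value at α = 0.05 is 5.991.
Since 25.606 > 5.991, we reject the null hypothesis — the data do not fit the 9:3:4 ratio.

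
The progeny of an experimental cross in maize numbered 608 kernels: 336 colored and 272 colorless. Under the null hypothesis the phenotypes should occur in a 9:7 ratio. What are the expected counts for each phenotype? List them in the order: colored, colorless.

Under the 9:7 hypothesis (Σ ratio = 16, N = 608):
  colored: 608 × 9/16 = 342
  colorless: 608 × 7/16 = 266

342, 266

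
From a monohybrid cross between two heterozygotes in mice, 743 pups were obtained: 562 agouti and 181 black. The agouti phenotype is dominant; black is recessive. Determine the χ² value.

For a monohybrid cross between heterozygotes with complete dominance, the expected phenotypic ratio is 3:1.
Expected counts for N = 743 under a 3:1 ratio (total parts = 4):
  agouti: 743 × 3/4 = 557.25
  black: 743 × 1/4 = 185.75
χ² = Σ (O − E)² / E
  agouti: (562 − 557.25)² / 557.25 = 0.0405
  black: (181 − 185.75)² / 185.75 = 0.1215
χ² = 0.0405 + 0.1215 = 0.162

0.162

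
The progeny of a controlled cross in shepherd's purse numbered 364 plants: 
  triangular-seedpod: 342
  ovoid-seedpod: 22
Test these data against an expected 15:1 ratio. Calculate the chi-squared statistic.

Expected counts for N = 364 under a 15:1 ratio (total parts = 16):
  triangular-seedpod: 364 × 15/16 = 341.25
  ovoid-seedpod: 364 × 1/16 = 22.75
χ² = Σ (O − E)² / E
  triangular-seedpod: (342 − 341.25)² / 341.25 = 0.0016
  ovoid-seedpod: (22 − 22.75)² / 22.75 = 0.0247
χ² = 0.0016 + 0.0247 = 0.0263 ≈ 0.026

0.026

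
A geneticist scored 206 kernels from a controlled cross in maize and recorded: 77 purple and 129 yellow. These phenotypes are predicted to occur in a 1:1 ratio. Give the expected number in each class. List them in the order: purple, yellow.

103, 103

Total ratio parts = 2. Expected numbers out of 206:
  purple: 206 × 1/2 = 103
  yellow: 206 × 1/2 = 103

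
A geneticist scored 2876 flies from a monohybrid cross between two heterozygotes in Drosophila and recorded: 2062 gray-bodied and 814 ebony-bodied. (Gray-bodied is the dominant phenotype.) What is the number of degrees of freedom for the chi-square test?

For a monohybrid cross between heterozygotes with complete dominance, the expected phenotypic ratio is 3:1.
A goodness-of-fit test with 2 phenotype classes has df = 2 − 1 = 1.

1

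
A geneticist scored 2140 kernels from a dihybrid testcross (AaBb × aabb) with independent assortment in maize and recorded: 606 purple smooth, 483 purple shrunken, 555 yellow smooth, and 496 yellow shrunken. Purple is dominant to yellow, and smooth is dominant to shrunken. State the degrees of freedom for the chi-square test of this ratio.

3

A dihybrid testcross with independent assortment gives a 1:1:1:1 ratio.
A goodness-of-fit test with 4 phenotype classes has df = 4 − 1 = 3.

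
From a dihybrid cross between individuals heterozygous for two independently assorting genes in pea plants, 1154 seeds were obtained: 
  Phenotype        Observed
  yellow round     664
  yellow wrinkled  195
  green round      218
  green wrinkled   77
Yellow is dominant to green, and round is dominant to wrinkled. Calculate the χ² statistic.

A dihybrid F₂ with independent assortment and complete dominance at both loci gives a 9:3:3:1 phenotypic ratio.
Under the 9:3:3:1 hypothesis (Σ ratio = 16, N = 1154):
  yellow round: 1154 × 9/16 = 649.125
  yellow wrinkled: 1154 × 3/16 = 216.375
  green round: 1154 × 3/16 = 216.375
  green wrinkled: 1154 × 1/16 = 72.125
χ² = Σ (O − E)² / E
  yellow round: (664 − 649.125)² / 649.125 = 0.3409
  yellow wrinkled: (195 − 216.375)² / 216.375 = 2.1116
  green round: (218 − 216.375)² / 216.375 = 0.0122
  green wrinkled: (77 − 72.125)² / 72.125 = 0.3295
χ² = 0.3409 + 2.1116 + 0.0122 + 0.3295 = 2.7942 ≈ 2.794

2.794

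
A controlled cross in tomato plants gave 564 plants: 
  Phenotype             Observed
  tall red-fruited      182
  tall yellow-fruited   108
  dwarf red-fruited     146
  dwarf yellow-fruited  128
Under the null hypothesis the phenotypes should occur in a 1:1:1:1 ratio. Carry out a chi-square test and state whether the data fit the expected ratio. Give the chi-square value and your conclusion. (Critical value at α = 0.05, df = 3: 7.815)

21.021; not consistent

Total ratio parts = 4. Expected numbers out of 564:
  tall red-fruited: 564 × 1/4 = 141
  tall yellow-fruited: 564 × 1/4 = 141
  dwarf red-fruited: 564 × 1/4 = 141
  dwarf yellow-fruited: 564 × 1/4 = 141
χ² = Σ (O − E)² / E
  tall red-fruited: (182 − 141)² / 141 = 11.9220
  tall yellow-fruited: (108 − 141)² / 141 = 7.7234
  dwarf red-fruited: (146 − 141)² / 141 = 0.1773
  dwarf yellow-fruited: (128 − 141)² / 141 = 1.1986
χ² = 11.9220 + 7.7234 + 0.1773 + 1.1986 = 21.0213 ≈ 21.021
Degrees of freedom = 4 − 1 = 3; critical value at α = 0.05 is 7.815.
Since 21.021 > 7.815, we reject the null hypothesis — the data do not fit the 1:1:1:1 ratio.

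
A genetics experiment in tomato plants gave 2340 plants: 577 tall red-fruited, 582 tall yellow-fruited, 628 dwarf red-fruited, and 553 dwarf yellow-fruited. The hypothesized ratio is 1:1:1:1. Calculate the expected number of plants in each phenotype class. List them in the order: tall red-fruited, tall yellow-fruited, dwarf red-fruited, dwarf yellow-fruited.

585, 585, 585, 585

Total ratio parts = 4. Expected numbers out of 2340:
  tall red-fruited: 2340 × 1/4 = 585
  tall yellow-fruited: 2340 × 1/4 = 585
  dwarf red-fruited: 2340 × 1/4 = 585
  dwarf yellow-fruited: 2340 × 1/4 = 585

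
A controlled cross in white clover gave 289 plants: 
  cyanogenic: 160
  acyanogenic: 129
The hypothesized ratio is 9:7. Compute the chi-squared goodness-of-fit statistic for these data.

The 9:7 ratio has 16 parts, so with N = 289 the expected counts are:
  cyanogenic: 289 × 9/16 = 162.5625
  acyanogenic: 289 × 7/16 = 126.4375
χ² = Σ (O − E)² / E
  cyanogenic: (160 − 162.5625)² / 162.5625 = 0.0404
  acyanogenic: (129 − 126.4375)² / 126.4375 = 0.0519
χ² = 0.0404 + 0.0519 = 0.0923 ≈ 0.092

0.092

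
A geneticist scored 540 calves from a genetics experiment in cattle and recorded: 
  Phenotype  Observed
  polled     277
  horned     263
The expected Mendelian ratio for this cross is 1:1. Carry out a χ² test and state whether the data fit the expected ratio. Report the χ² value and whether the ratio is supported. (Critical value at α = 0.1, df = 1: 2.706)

0.363; consistent

Under the 1:1 hypothesis (Σ ratio = 2, N = 540):
  polled: 540 × 1/2 = 270
  horned: 540 × 1/2 = 270
χ² = Σ (O − E)² / E
  polled: (277 − 270)² / 270 = 0.1815
  horned: (263 − 270)² / 270 = 0.1815
χ² = 0.1815 + 0.1815 = 0.363
Degrees of freedom = 2 − 1 = 1; critical value at α = 0.1 is 2.706.
Since 0.363 < 2.706, we fail to reject the null hypothesis — the data are consistent with the 1:1 ratio.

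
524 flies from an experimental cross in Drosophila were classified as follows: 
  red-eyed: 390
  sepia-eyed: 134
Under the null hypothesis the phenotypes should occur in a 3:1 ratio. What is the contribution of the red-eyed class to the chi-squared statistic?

0.023

Under the 3:1 hypothesis (Σ ratio = 4, N = 524):
  red-eyed: 524 × 3/4 = 393
  sepia-eyed: 524 × 1/4 = 131
Contribution of red-eyed: (390 − 393)² / 393 = 0.0229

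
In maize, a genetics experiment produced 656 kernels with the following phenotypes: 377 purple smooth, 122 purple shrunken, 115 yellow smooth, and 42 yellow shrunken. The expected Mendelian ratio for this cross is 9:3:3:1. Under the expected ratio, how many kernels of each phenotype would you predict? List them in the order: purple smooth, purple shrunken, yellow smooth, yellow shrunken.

369, 123, 123, 41

Under the 9:3:3:1 hypothesis (Σ ratio = 16, N = 656):
  purple smooth: 656 × 9/16 = 369
  purple shrunken: 656 × 3/16 = 123
  yellow smooth: 656 × 3/16 = 123
  yellow shrunken: 656 × 1/16 = 41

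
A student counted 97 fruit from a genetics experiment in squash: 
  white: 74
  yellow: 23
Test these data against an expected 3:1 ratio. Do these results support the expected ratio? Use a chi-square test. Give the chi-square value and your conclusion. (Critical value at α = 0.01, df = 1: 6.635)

The 3:1 ratio has 4 parts, so with N = 97 the expected counts are:
  white: 97 × 3/4 = 72.75
  yellow: 97 × 1/4 = 24.25
χ² = Σ (O − E)² / E
  white: (74 − 72.75)² / 72.75 = 0.0215
  yellow: (23 − 24.25)² / 24.25 = 0.0644
χ² = 0.0215 + 0.0644 = 0.0859 ≈ 0.086
Degrees of freedom = 2 − 1 = 1; critical value at α = 0.01 is 6.635.
Since 0.086 < 6.635, we fail to reject the null hypothesis — the data are consistent with the 3:1 ratio.

0.086; consistent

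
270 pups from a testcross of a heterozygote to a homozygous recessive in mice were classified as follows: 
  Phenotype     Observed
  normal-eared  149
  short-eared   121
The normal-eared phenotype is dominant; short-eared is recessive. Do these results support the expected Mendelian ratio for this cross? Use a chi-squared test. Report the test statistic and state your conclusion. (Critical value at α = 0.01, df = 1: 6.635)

A testcross of a heterozygote (Aa × aa) gives a 1:1 phenotypic ratio.
Under the 1:1 hypothesis (Σ ratio = 2, N = 270):
  normal-eared: 270 × 1/2 = 135
  short-eared: 270 × 1/2 = 135
χ² = Σ (O − E)² / E
  normal-eared: (149 − 135)² / 135 = 1.4519
  short-eared: (121 − 135)² / 135 = 1.4519
χ² = 1.4519 + 1.4519 = 2.9038 ≈ 2.904
Degrees of freedom = 2 − 1 = 1; critical value at α = 0.01 is 6.635.
Since 2.904 < 6.635, we fail to reject the null hypothesis — the data are consistent with the 1:1 ratio.

2.904; consistent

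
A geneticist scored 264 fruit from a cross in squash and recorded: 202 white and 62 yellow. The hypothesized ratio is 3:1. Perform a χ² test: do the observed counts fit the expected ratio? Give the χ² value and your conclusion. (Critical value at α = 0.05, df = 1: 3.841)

0.323; consistent

Total ratio parts = 4. Expected numbers out of 264:
  white: 264 × 3/4 = 198
  yellow: 264 × 1/4 = 66
χ² = Σ (O − E)² / E
  white: (202 − 198)² / 198 = 0.0808
  yellow: (62 − 66)² / 66 = 0.2424
χ² = 0.0808 + 0.2424 = 0.3232 ≈ 0.323
Degrees of freedom = 2 − 1 = 1; critical value at α = 0.05 is 3.841.
Since 0.323 < 3.841, we fail to reject the null hypothesis — the data are consistent with the 3:1 ratio.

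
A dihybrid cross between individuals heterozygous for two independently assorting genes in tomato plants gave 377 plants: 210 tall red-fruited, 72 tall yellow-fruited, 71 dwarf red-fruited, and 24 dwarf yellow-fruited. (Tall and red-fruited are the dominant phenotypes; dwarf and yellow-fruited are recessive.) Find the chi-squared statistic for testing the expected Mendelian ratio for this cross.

A dihybrid F₂ with independent assortment and complete dominance at both loci gives a 9:3:3:1 phenotypic ratio.
Total ratio parts = 16. Expected numbers out of 377:
  tall red-fruited: 377 × 9/16 = 212.0625
  tall yellow-fruited: 377 × 3/16 = 70.6875
  dwarf red-fruited: 377 × 3/16 = 70.6875
  dwarf yellow-fruited: 377 × 1/16 = 23.5625
χ² = Σ (O − E)² / E
  tall red-fruited: (210 − 212.0625)² / 212.0625 = 0.0201
  tall yellow-fruited: (72 − 70.6875)² / 70.6875 = 0.0244
  dwarf red-fruited: (71 − 70.6875)² / 70.6875 = 0.0014
  dwarf yellow-fruited: (24 − 23.5625)² / 23.5625 = 0.0081
χ² = 0.0201 + 0.0244 + 0.0014 + 0.0081 = 0.054

0.054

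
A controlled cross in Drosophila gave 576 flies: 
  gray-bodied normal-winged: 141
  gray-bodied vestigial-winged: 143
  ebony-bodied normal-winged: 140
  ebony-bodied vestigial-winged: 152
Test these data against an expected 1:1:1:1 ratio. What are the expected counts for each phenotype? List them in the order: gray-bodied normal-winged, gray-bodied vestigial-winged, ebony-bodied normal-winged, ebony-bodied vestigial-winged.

144, 144, 144, 144

Expected counts for N = 576 under a 1:1:1:1 ratio (total parts = 4):
  gray-bodied normal-winged: 576 × 1/4 = 144
  gray-bodied vestigial-winged: 576 × 1/4 = 144
  ebony-bodied normal-winged: 576 × 1/4 = 144
  ebony-bodied vestigial-winged: 576 × 1/4 = 144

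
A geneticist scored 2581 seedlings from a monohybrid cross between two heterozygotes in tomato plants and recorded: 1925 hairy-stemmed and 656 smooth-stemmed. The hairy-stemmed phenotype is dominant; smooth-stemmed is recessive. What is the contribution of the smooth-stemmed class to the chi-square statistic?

For a monohybrid cross between heterozygotes with complete dominance, the expected phenotypic ratio is 3:1.
Under the 3:1 hypothesis (Σ ratio = 4, N = 2581):
  hairy-stemmed: 2581 × 3/4 = 1935.75
  smooth-stemmed: 2581 × 1/4 = 645.25
Contribution of smooth-stemmed: (656 − 645.25)² / 645.25 = 0.1791

0.179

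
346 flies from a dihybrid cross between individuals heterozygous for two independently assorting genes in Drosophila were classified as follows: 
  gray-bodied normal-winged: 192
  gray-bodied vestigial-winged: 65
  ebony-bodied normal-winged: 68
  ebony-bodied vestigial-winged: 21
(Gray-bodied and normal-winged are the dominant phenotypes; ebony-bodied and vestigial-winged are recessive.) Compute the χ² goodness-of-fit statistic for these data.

0.204

A dihybrid F₂ with independent assortment and complete dominance at both loci gives a 9:3:3:1 phenotypic ratio.
Total ratio parts = 16. Expected numbers out of 346:
  gray-bodied normal-winged: 346 × 9/16 = 194.625
  gray-bodied vestigial-winged: 346 × 3/16 = 64.875
  ebony-bodied normal-winged: 346 × 3/16 = 64.875
  ebony-bodied vestigial-winged: 346 × 1/16 = 21.625
χ² = Σ (O − E)² / E
  gray-bodied normal-winged: (192 − 194.625)² / 194.625 = 0.0354
  gray-bodied vestigial-winged: (65 − 64.875)² / 64.875 = 0.0002
  ebony-bodied normal-winged: (68 − 64.875)² / 64.875 = 0.1505
  ebony-bodied vestigial-winged: (21 − 21.625)² / 21.625 = 0.0181
χ² = 0.0354 + 0.0002 + 0.1505 + 0.0181 = 0.2042 ≈ 0.204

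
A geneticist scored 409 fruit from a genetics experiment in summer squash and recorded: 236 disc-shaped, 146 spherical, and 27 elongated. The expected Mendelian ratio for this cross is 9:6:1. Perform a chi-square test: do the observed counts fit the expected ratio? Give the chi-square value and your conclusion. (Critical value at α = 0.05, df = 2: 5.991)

0.589; consistent

Total ratio parts = 16. Expected numbers out of 409:
  disc-shaped: 409 × 9/16 = 230.0625
  spherical: 409 × 6/16 = 153.375
  elongated: 409 × 1/16 = 25.5625
χ² = Σ (O − E)² / E
  disc-shaped: (236 − 230.0625)² / 230.0625 = 0.1532
  spherical: (146 − 153.375)² / 153.375 = 0.3546
  elongated: (27 − 25.5625)² / 25.5625 = 0.0808
χ² = 0.1532 + 0.3546 + 0.0808 = 0.5886 ≈ 0.589
Degrees of freedom = 3 − 1 = 2; critical value at α = 0.05 is 5.991.
Since 0.589 < 5.991, we fail to reject the null hypothesis — the data are consistent with the 9:6:1 ratio.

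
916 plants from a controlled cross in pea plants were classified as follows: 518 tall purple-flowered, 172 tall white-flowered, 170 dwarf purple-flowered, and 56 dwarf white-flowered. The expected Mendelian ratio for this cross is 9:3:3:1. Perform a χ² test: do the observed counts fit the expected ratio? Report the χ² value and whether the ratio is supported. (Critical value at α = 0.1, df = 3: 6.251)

0.060; consistent

Under the 9:3:3:1 hypothesis (Σ ratio = 16, N = 916):
  tall purple-flowered: 916 × 9/16 = 515.25
  tall white-flowered: 916 × 3/16 = 171.75
  dwarf purple-flowered: 916 × 3/16 = 171.75
  dwarf white-flowered: 916 × 1/16 = 57.25
χ² = Σ (O − E)² / E
  tall purple-flowered: (518 − 515.25)² / 515.25 = 0.0147
  tall white-flowered: (172 − 171.75)² / 171.75 = 0.0004
  dwarf purple-flowered: (170 − 171.75)² / 171.75 = 0.0178
  dwarf white-flowered: (56 − 57.25)² / 57.25 = 0.0273
χ² = 0.0147 + 0.0004 + 0.0178 + 0.0273 = 0.0602 ≈ 0.060
Degrees of freedom = 4 − 1 = 3; critical value at α = 0.1 is 6.251.
Since 0.060 < 6.251, we fail to reject the null hypothesis — the data are consistent with the 9:3:3:1 ratio.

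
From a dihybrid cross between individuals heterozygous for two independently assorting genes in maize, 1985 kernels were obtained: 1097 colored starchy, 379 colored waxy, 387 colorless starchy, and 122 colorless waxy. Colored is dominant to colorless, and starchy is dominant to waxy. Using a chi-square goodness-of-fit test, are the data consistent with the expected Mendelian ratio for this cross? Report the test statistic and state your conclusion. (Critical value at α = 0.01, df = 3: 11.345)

A dihybrid F₂ with independent assortment and complete dominance at both loci gives a 9:3:3:1 phenotypic ratio.
The 9:3:3:1 ratio has 16 parts, so with N = 1985 the expected counts are:
  colored starchy: 1985 × 9/16 = 1116.5625
  colored waxy: 1985 × 3/16 = 372.1875
  colorless starchy: 1985 × 3/16 = 372.1875
  colorless waxy: 1985 × 1/16 = 124.0625
χ² = Σ (O − E)² / E
  colored starchy: (1097 − 1116.5625)² / 1116.5625 = 0.3427
  colored waxy: (379 − 372.1875)² / 372.1875 = 0.1247
  colorless starchy: (387 − 372.1875)² / 372.1875 = 0.5895
  colorless waxy: (122 − 124.0625)² / 124.0625 = 0.0343
χ² = 0.3427 + 0.1247 + 0.5895 + 0.0343 = 1.0912 ≈ 1.091
Degrees of freedom = 4 − 1 = 3; critical value at α = 0.01 is 11.345.
Since 1.091 < 11.345, we fail to reject the null hypothesis — the data are consistent with the 9:3:3:1 ratio.

1.091; consistent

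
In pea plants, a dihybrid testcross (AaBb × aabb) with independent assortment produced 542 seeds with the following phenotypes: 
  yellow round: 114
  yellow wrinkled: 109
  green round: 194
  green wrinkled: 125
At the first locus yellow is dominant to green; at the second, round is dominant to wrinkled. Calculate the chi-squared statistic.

A dihybrid testcross with independent assortment gives a 1:1:1:1 ratio.
Total ratio parts = 4. Expected numbers out of 542:
  yellow round: 542 × 1/4 = 135.5
  yellow wrinkled: 542 × 1/4 = 135.5
  green round: 542 × 1/4 = 135.5
  green wrinkled: 542 × 1/4 = 135.5
χ² = Σ (O − E)² / E
  yellow round: (114 − 135.5)² / 135.5 = 3.4114
  yellow wrinkled: (109 − 135.5)² / 135.5 = 5.1827
  green round: (194 − 135.5)² / 135.5 = 25.2565
  green wrinkled: (125 − 135.5)² / 135.5 = 0.8137
χ² = 3.4114 + 5.1827 + 25.2565 + 0.8137 = 34.6643 ≈ 34.664

34.664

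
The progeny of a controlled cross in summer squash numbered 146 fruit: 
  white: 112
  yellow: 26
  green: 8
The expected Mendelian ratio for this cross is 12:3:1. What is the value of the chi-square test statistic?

0.265

Total ratio parts = 16. Expected numbers out of 146:
  white: 146 × 12/16 = 109.5
  yellow: 146 × 3/16 = 27.375
  green: 146 × 1/16 = 9.125
χ² = Σ (O − E)² / E
  white: (112 − 109.5)² / 109.5 = 0.0571
  yellow: (26 − 27.375)² / 27.375 = 0.0691
  green: (8 − 9.125)² / 9.125 = 0.1387
χ² = 0.0571 + 0.0691 + 0.1387 = 0.2649 ≈ 0.265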